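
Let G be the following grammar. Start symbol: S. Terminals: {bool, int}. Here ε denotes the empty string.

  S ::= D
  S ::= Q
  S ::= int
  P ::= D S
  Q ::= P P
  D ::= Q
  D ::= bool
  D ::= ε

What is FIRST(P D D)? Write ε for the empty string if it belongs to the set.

{ε, bool, int}

FIRST(S): from S::=D we get {ε, bool, int}; from S::=Q we get {ε, bool, int}; from S::=int we get {int}. So FIRST(S) = {ε, bool, int}.
FIRST(P): from P::=D S we get {ε, bool, int}. So FIRST(P) = {ε, bool, int}.
FIRST(Q): from Q::=P P we get {ε, bool, int}. So FIRST(Q) = {ε, bool, int}.
FIRST(D): from D::=Q we get {ε, bool, int}; from D::=bool we get {bool}; from D::=ε we get {ε}. So FIRST(D) = {ε, bool, int}.
FIRST(P D D): take FIRST of each symbol in turn, carrying on past any symbol whose FIRST contains ε; result {ε, bool, int}.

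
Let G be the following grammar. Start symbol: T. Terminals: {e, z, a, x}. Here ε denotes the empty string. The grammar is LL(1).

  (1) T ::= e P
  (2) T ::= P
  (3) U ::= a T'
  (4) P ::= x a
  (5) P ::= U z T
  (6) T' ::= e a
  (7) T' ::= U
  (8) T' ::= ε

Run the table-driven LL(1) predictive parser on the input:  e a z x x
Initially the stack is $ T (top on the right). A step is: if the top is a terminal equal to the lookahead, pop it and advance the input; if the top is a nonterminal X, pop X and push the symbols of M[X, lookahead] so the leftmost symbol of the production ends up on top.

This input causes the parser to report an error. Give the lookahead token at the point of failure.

x

      Stack       Input        Action
   1  $ T         e a z x x $  expand T ::= e P
   2  $ P e       e a z x x $  match e
   3  $ P         a z x x $    expand P ::= U z T
   4  $ T z U     a z x x $    expand U ::= a T'
   5  $ T z T' a  a z x x $    match a
   6  $ T z T'    z x x $      expand T' ::= ε
   7  $ T z       z x x $      match z
   8  $ T         x x $        expand T ::= P
   9  $ P         x x $        expand P ::= x a
  10  $ a x       x x $        match x
  11  $ a         x $          error: top is terminal a but lookahead is x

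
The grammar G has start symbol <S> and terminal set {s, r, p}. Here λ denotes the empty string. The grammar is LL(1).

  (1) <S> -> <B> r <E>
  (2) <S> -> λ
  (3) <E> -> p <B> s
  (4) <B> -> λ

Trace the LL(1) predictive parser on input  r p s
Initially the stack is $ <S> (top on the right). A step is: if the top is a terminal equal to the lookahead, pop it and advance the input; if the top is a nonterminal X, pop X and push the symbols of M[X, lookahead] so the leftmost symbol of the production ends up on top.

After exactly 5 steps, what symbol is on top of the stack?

<B>

     Stack        Input    Action
  1  $ <S>        r p s $  expand <S> -> <B> r <E>
  2  $ <E> r <B>  r p s $  expand <B> -> λ
  3  $ <E> r      r p s $  match r
  4  $ <E>        p s $    expand <E> -> p <B> s
  5  $ s <B> p    p s $    match p
Stack after step 5: $ s <B> (top = <B>).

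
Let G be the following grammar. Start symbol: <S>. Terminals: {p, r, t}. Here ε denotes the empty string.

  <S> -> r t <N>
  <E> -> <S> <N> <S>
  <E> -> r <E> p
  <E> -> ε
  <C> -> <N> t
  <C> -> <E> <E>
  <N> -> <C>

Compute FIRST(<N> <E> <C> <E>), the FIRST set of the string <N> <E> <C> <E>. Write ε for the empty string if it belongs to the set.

FIRST(<S>): from <S>->r t <N> we get {r}. So FIRST(<S>) = {r}.
FIRST(<E>): from <E>-><S> <N> <S> we get {r}; from <E>->r <E> p we get {r}; from <E>->ε we get {ε}. So FIRST(<E>) = {ε, r}.
FIRST(<C>): from <C>-><N> t we get {r, t}; from <C>-><E> <E> we get {ε, r}. So FIRST(<C>) = {ε, r, t}.
FIRST(<N>): from <N>-><C> we get {ε, r, t}. So FIRST(<N>) = {ε, r, t}.
FIRST(<N> <E> <C> <E>): take FIRST of each symbol in turn, carrying on past any symbol whose FIRST contains ε; result {ε, r, t}.

{ε, r, t}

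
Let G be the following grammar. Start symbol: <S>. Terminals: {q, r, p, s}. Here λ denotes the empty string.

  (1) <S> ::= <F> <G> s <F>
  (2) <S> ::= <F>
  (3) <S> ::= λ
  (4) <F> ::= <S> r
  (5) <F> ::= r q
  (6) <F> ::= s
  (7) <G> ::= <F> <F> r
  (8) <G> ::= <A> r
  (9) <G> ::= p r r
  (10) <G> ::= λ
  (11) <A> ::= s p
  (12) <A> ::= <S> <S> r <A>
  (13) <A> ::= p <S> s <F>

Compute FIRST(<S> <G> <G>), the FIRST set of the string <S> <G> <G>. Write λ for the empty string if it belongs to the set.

{λ, p, r, s}

FIRST(<S>) = {λ, r, s}  (via <F> <G> s <F>, <F>)
FIRST(<F>) = {r, s}  (via <S> r)
FIRST(<A>) = {p, r, s}  (via <S> <S> r <A>)
FIRST(<G>) = {λ, p, r, s}  (via <F> <F> r, <A> r)
FIRST(<S> <G> <G>): take FIRST of each symbol in turn, carrying on past any symbol whose FIRST contains λ; result {λ, p, r, s}.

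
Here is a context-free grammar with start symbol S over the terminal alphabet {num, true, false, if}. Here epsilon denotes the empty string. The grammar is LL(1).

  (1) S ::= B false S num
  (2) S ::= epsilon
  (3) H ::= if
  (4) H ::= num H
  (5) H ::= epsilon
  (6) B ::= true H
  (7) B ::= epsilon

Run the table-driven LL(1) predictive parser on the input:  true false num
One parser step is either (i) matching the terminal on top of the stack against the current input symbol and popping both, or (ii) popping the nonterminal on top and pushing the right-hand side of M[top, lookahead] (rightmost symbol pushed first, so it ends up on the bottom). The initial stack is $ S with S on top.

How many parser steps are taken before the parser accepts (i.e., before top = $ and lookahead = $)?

step 1: stack=$ S  input=true false num $  — expand S ::= B false S num
step 2: stack=$ num S false B  input=true false num $  — expand B ::= true H
step 3: stack=$ num S false H true  input=true false num $  — match true
step 4: stack=$ num S false H  input=false num $  — expand H ::= epsilon
step 5: stack=$ num S false  input=false num $  — match false
step 6: stack=$ num S  input=num $  — expand S ::= epsilon
step 7: stack=$ num  input=num $  — match num
Accept reached after 7 steps.

7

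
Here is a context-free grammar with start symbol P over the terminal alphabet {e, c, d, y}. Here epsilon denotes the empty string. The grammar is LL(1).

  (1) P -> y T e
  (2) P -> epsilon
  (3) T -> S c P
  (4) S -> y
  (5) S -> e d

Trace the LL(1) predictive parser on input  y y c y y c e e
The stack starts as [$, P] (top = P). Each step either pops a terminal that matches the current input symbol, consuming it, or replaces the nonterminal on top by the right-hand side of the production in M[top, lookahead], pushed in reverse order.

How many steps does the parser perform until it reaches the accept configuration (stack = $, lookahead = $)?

15

step 1: stack=$ P  input=y y c y y c e e $  — expand P -> y T e
step 2: stack=$ e T y  input=y y c y y c e e $  — match y
step 3: stack=$ e T  input=y c y y c e e $  — expand T -> S c P
step 4: stack=$ e P c S  input=y c y y c e e $  — expand S -> y
step 5: stack=$ e P c y  input=y c y y c e e $  — match y
step 6: stack=$ e P c  input=c y y c e e $  — match c
step 7: stack=$ e P  input=y y c e e $  — expand P -> y T e
step 8: stack=$ e e T y  input=y y c e e $  — match y
step 9: stack=$ e e T  input=y c e e $  — expand T -> S c P
step 10: stack=$ e e P c S  input=y c e e $  — expand S -> y
step 11: stack=$ e e P c y  input=y c e e $  — match y
step 12: stack=$ e e P c  input=c e e $  — match c
step 13: stack=$ e e P  input=e e $  — expand P -> epsilon
step 14: stack=$ e e  input=e e $  — match e
step 15: stack=$ e  input=e $  — match e
Accept reached after 15 steps.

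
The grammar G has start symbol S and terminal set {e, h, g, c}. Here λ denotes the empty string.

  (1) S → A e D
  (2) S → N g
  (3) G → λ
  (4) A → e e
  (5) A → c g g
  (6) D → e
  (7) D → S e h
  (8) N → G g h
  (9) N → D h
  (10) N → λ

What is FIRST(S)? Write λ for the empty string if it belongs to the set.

{c, e, g}

FIRST(G) = {λ}
FIRST(A) = {c, e}
FIRST(S) = {c, e, g}  (via A e D, N g)
FIRST(D) = {c, e, g}  (via S e h)
FIRST(N) = {λ, c, e, g}  (via G g h, D h)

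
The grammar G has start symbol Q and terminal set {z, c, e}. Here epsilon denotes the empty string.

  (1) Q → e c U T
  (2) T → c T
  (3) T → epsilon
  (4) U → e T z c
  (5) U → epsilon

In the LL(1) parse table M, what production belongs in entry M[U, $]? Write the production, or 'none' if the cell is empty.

U → epsilon

FIRST(Q) = {e}
FIRST(T) = {epsilon, c}
FIRST(U) = {epsilon, e}
FOLLOW(Q) includes $ since Q is the start symbol.
FOLLOW(Q): Q appears on no right-hand side. Thus FOLLOW(Q) = {$}.
FOLLOW(U): in Q→e c U T, U is followed by T with FIRST {epsilon, c}; in Q→e c U T, the suffix after U is nullable, so FOLLOW(U) ⊇ FOLLOW(Q) = {$}. Thus FOLLOW(U) = {$, c}.
For U → e T z c: FIRST(e T z c) = {e}, so it goes in M[U, t] for t ∈ {e}.
For U → epsilon: FIRST(epsilon) = {epsilon}, so it goes in M[U, t] for t ∈ {}; since epsilon ∈ FIRST, also for every t ∈ FOLLOW(U) = {$, c}.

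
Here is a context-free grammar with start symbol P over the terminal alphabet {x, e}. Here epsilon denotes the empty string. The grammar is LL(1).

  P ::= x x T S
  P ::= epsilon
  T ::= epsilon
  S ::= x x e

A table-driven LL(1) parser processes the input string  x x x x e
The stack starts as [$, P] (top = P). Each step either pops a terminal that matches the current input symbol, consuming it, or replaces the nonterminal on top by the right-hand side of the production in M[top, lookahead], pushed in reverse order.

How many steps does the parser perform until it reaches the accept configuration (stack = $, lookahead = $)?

     Stack      Input        Action
  1  $ P        x x x x e $  expand P ::= x x T S
  2  $ S T x x  x x x x e $  match x
  3  $ S T x    x x x e $    match x
  4  $ S T      x x e $      expand T ::= epsilon
  5  $ S        x x e $      expand S ::= x x e
  6  $ e x x    x x e $      match x
  7  $ e x      x e $        match x
  8  $ e        e $          match e
Accept reached after 8 steps.

8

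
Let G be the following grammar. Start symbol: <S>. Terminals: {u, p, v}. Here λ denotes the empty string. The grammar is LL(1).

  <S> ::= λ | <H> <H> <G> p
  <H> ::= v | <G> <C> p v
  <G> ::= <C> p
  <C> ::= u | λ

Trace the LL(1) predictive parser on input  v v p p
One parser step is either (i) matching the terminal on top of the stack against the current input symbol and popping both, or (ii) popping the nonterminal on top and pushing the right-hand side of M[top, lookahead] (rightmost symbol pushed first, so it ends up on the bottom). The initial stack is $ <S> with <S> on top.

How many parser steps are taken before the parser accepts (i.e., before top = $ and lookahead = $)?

step 1: stack=$ <S>  input=v v p p $  — expand <S> ::= <H> <H> <G> p
step 2: stack=$ p <G> <H> <H>  input=v v p p $  — expand <H> ::= v
step 3: stack=$ p <G> <H> v  input=v v p p $  — match v
step 4: stack=$ p <G> <H>  input=v p p $  — expand <H> ::= v
step 5: stack=$ p <G> v  input=v p p $  — match v
step 6: stack=$ p <G>  input=p p $  — expand <G> ::= <C> p
step 7: stack=$ p p <C>  input=p p $  — expand <C> ::= λ
step 8: stack=$ p p  input=p p $  — match p
step 9: stack=$ p  input=p $  — match p
Accept reached after 9 steps.

9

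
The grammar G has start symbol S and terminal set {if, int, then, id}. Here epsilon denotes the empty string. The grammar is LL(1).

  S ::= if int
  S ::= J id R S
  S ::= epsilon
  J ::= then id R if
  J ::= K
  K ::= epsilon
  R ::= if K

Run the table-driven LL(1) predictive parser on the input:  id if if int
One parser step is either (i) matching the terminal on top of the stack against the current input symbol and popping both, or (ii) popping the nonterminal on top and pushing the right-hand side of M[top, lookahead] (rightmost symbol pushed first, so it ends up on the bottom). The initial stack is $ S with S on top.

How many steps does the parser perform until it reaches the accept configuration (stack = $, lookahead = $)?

      Stack       Input           Action
   1  $ S         id if if int $  expand S ::= J id R S
   2  $ S R id J  id if if int $  expand J ::= K
   3  $ S R id K  id if if int $  expand K ::= epsilon
   4  $ S R id    id if if int $  match id
   5  $ S R       if if int $     expand R ::= if K
   6  $ S K if    if if int $     match if
   7  $ S K       if int $        expand K ::= epsilon
   8  $ S         if int $        expand S ::= if int
   9  $ int if    if int $        match if
  10  $ int       int $           match int
Accept reached after 10 steps.

10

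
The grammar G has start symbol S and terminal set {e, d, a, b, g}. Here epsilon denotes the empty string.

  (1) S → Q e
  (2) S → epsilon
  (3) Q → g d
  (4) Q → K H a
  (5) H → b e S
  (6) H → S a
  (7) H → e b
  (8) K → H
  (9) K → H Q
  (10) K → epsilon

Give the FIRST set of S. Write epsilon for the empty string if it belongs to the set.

FIRST(S) = {epsilon, a, b, e, g}  (via Q e)
FIRST(H) = {a, b, e, g}  (via S a)
FIRST(K) = {epsilon, a, b, e, g}  (via H, H Q)
FIRST(Q) = {a, b, e, g}  (via K H a)

{epsilon, a, b, e, g}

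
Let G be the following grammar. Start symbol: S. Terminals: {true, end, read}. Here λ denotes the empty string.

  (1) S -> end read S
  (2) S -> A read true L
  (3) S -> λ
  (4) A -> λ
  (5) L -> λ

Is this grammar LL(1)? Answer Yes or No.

FIRST(S) = {λ, end, read}
FIRST(A) = {λ}
FIRST(L) = {λ}
FOLLOW(S) = {$}
FOLLOW(A) = {read}
FOLLOW(L) = {$}
Each cell of M receives at most one production.

Yes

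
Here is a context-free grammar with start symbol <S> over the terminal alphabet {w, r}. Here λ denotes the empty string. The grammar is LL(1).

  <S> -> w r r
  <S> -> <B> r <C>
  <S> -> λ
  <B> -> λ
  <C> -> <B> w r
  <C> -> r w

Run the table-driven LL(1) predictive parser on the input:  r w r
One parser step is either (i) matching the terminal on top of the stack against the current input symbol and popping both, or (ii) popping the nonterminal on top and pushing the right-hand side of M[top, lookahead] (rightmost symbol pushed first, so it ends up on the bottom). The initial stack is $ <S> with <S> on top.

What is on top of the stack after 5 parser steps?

     Stack        Input    Action
  1  $ <S>        r w r $  expand <S> -> <B> r <C>
  2  $ <C> r <B>  r w r $  expand <B> -> λ
  3  $ <C> r      r w r $  match r
  4  $ <C>        w r $    expand <C> -> <B> w r
  5  $ r w <B>    w r $    expand <B> -> λ
Stack after step 5: $ r w (top = w).

w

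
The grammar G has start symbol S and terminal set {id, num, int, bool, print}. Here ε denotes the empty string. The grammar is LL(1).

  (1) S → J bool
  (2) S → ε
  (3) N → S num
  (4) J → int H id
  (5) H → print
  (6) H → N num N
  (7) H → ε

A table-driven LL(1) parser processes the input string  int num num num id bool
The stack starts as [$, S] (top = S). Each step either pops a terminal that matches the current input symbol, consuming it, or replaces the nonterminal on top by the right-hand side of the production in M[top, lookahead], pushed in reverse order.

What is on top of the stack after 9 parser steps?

S

     Stack                  Input                      Action
  1  $ S                    int num num num id bool $  expand S → J bool
  2  $ bool J               int num num num id bool $  expand J → int H id
  3  $ bool id H int        int num num num id bool $  match int
  4  $ bool id H            num num num id bool $      expand H → N num N
  5  $ bool id N num N      num num num id bool $      expand N → S num
  6  $ bool id N num num S  num num num id bool $      expand S → ε
  7  $ bool id N num num    num num num id bool $      match num
  8  $ bool id N num        num num id bool $          match num
  9  $ bool id N            num id bool $              expand N → S num
Stack after step 9: $ bool id num S (top = S).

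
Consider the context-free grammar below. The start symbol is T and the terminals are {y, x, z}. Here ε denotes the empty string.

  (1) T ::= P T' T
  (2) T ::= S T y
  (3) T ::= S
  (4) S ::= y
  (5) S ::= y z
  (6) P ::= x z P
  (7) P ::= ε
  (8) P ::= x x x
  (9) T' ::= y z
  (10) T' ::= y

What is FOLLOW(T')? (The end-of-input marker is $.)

{x, y}

FIRST(S) = {y}
FIRST(P) = {ε, x}
FIRST(T') = {y}
FIRST(T) = {x, y}  (via P T' T, S T y, S)
FOLLOW(T) includes $ since T is the start symbol.
FOLLOW(T): in T::=P T' T, the suffix after T is empty (adds nothing new); in T::=S T y, T is followed by y with FIRST {y}. Thus FOLLOW(T) = {$, y}.
FOLLOW(S): in T::=S T y, S is followed by T y with FIRST {x, y}; in T::=S, the suffix after S is empty, so FOLLOW(S) ⊇ FOLLOW(T) = {$, y}. Thus FOLLOW(S) = {$, x, y}.
FOLLOW(P): in T::=P T' T, P is followed by T' T with FIRST {y}; in P::=x z P, the suffix after P is empty (adds nothing new). Thus FOLLOW(P) = {y}.
FOLLOW(T'): in T::=P T' T, T' is followed by T with FIRST {x, y}. Thus FOLLOW(T') = {x, y}.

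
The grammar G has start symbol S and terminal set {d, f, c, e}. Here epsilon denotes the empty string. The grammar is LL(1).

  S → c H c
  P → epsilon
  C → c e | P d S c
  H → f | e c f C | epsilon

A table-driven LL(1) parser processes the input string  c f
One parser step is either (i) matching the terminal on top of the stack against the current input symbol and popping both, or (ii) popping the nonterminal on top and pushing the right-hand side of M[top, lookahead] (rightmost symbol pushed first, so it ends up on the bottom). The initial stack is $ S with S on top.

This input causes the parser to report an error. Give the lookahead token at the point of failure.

$

step 1: stack=$ S  input=c f $  — expand S → c H c
step 2: stack=$ c H c  input=c f $  — match c
step 3: stack=$ c H  input=f $  — expand H → f
step 4: stack=$ c f  input=f $  — match f
step 5: stack=$ c  input=$  — error: top is terminal c but lookahead is $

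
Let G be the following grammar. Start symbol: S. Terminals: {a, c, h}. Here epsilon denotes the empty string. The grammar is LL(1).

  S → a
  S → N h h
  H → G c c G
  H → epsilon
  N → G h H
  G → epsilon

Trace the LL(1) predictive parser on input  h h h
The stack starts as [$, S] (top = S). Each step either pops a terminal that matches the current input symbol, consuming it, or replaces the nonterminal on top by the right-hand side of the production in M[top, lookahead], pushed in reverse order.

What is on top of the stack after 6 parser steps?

step 1: stack=$ S  input=h h h $  — expand S → N h h
step 2: stack=$ h h N  input=h h h $  — expand N → G h H
step 3: stack=$ h h H h G  input=h h h $  — expand G → epsilon
step 4: stack=$ h h H h  input=h h h $  — match h
step 5: stack=$ h h H  input=h h $  — expand H → epsilon
step 6: stack=$ h h  input=h h $  — match h
Stack after step 6: $ h (top = h).

h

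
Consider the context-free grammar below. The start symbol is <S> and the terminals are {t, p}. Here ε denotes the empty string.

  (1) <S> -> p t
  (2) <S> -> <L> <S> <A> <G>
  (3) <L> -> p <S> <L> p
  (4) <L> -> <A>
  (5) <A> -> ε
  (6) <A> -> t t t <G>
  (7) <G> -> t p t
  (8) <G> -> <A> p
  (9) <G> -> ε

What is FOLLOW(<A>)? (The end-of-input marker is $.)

{$, p, t}

FIRST(<A>) = {ε, t}
FIRST(<L>) = {ε, p, t}  (via <A>)
FIRST(<G>) = {ε, p, t}  (via <A> p)
FIRST(<S>) = {p, t}  (via <L> <S> <A> <G>)
FOLLOW(<S>) includes $ since <S> is the start symbol.
FOLLOW(<S>): in <S>-><L> <S> <A> <G>, <S> is followed by <A> <G> with FIRST {ε, p, t}; in <S>-><L> <S> <A> <G>, the suffix after <S> is nullable (adds nothing new); in <L>->p <S> <L> p, <S> is followed by <L> p with FIRST {p, t}. Thus FOLLOW(<S>) = {$, p, t}.
FOLLOW(<L>): in <S>-><L> <S> <A> <G>, <L> is followed by <S> <A> <G> with FIRST {p, t}; in <L>->p <S> <L> p, <L> is followed by p with FIRST {p}. Thus FOLLOW(<L>) = {p, t}.
FOLLOW(<A>): in <S>-><L> <S> <A> <G>, <A> is followed by <G> with FIRST {ε, p, t}; in <S>-><L> <S> <A> <G>, the suffix after <A> is nullable, so FOLLOW(<A>) ⊇ FOLLOW(<S>) = {$, p, t}; in <L>-><A>, the suffix after <A> is empty, so FOLLOW(<A>) ⊇ FOLLOW(<L>) = {p, t}; in <G>-><A> p, <A> is followed by p with FIRST {p}. Thus FOLLOW(<A>) = {$, p, t}.
FOLLOW(<G>): in <S>-><L> <S> <A> <G>, the suffix after <G> is empty, so FOLLOW(<G>) ⊇ FOLLOW(<S>) = {$, p, t}; in <A>->t t t <G>, the suffix after <G> is empty, so FOLLOW(<G>) ⊇ FOLLOW(<A>) = {$, p, t}. Thus FOLLOW(<G>) = {$, p, t}.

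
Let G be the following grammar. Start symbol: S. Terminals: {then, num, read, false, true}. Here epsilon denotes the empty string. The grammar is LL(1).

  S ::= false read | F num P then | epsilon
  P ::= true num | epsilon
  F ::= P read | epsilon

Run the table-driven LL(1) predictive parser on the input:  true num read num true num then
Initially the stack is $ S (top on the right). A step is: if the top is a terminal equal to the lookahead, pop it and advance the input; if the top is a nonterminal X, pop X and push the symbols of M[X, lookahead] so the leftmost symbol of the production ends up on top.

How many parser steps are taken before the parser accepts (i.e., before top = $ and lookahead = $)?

      Stack                       Input                              Action
   1  $ S                         true num read num true num then $  expand S ::= F num P then
   2  $ then P num F              true num read num true num then $  expand F ::= P read
   3  $ then P num read P         true num read num true num then $  expand P ::= true num
   4  $ then P num read num true  true num read num true num then $  match true
   5  $ then P num read num       num read num true num then $       match num
   6  $ then P num read           read num true num then $           match read
   7  $ then P num                num true num then $                match num
   8  $ then P                    true num then $                    expand P ::= true num
   9  $ then num true             true num then $                    match true
  10  $ then num                  num then $                         match num
  11  $ then                      then $                             match then
Accept reached after 11 steps.

11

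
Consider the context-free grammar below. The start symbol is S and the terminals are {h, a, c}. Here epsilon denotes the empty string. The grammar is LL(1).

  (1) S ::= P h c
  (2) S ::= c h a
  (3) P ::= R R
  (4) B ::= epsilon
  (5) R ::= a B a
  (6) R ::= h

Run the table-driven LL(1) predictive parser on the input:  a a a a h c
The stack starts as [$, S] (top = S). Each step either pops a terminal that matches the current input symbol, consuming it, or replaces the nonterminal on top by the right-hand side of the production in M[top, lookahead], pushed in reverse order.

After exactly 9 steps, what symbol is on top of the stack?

step 1: stack=$ S  input=a a a a h c $  — expand S ::= P h c
step 2: stack=$ c h P  input=a a a a h c $  — expand P ::= R R
step 3: stack=$ c h R R  input=a a a a h c $  — expand R ::= a B a
step 4: stack=$ c h R a B a  input=a a a a h c $  — match a
step 5: stack=$ c h R a B  input=a a a h c $  — expand B ::= epsilon
step 6: stack=$ c h R a  input=a a a h c $  — match a
step 7: stack=$ c h R  input=a a h c $  — expand R ::= a B a
step 8: stack=$ c h a B a  input=a a h c $  — match a
step 9: stack=$ c h a B  input=a h c $  — expand B ::= epsilon
Stack after step 9: $ c h a (top = a).

a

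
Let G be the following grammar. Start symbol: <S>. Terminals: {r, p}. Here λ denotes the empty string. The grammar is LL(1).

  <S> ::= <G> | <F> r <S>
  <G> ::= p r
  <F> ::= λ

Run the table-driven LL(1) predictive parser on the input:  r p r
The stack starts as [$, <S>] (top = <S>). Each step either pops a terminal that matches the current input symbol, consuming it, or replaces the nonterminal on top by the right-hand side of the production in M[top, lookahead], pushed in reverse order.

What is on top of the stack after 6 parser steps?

r

     Stack        Input    Action
  1  $ <S>        r p r $  expand <S> ::= <F> r <S>
  2  $ <S> r <F>  r p r $  expand <F> ::= λ
  3  $ <S> r      r p r $  match r
  4  $ <S>        p r $    expand <S> ::= <G>
  5  $ <G>        p r $    expand <G> ::= p r
  6  $ r p        p r $    match p
Stack after step 6: $ r (top = r).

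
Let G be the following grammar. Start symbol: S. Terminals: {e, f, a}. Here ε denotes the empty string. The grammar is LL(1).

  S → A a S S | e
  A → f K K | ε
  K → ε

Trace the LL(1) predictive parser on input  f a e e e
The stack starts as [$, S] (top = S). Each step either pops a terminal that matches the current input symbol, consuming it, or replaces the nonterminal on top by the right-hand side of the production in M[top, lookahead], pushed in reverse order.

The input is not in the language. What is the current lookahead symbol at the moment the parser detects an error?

step 1: stack=$ S  input=f a e e e $  — expand S → A a S S
step 2: stack=$ S S a A  input=f a e e e $  — expand A → f K K
step 3: stack=$ S S a K K f  input=f a e e e $  — match f
step 4: stack=$ S S a K K  input=a e e e $  — expand K → ε
step 5: stack=$ S S a K  input=a e e e $  — expand K → ε
step 6: stack=$ S S a  input=a e e e $  — match a
step 7: stack=$ S S  input=e e e $  — expand S → e
step 8: stack=$ S e  input=e e e $  — match e
step 9: stack=$ S  input=e e $  — expand S → e
step 10: stack=$ e  input=e e $  — match e
step 11: stack=$  input=e $  — error: stack empty but input remains

e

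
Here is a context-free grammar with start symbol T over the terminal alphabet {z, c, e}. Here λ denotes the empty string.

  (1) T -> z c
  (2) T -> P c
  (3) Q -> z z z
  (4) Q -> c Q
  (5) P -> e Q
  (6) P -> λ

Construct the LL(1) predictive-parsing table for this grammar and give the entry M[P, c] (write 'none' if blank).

FIRST(Q) = {c, z}
FIRST(P) = {λ, e}
FIRST(T) = {c, e, z}  (via P c)
FOLLOW(T) includes $ since T is the start symbol.
FOLLOW(P): in T->P c, P is followed by c with FIRST {c}. Thus FOLLOW(P) = {c}.
For P -> e Q: FIRST(e Q) = {e}, so it goes in M[P, t] for t ∈ {e}.
For P -> λ: FIRST(λ) = {λ}, so it goes in M[P, t] for t ∈ {}; since λ ∈ FIRST, also for every t ∈ FOLLOW(P) = {c}.

P -> λ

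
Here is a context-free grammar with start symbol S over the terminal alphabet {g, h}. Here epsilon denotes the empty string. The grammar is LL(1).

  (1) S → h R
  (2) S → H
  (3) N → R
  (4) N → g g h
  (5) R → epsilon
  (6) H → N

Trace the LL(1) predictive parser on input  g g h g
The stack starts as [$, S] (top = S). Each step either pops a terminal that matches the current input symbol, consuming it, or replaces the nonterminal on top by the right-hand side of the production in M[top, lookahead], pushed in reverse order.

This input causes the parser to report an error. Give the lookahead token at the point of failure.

step 1: stack=$ S  input=g g h g $  — expand S → H
step 2: stack=$ H  input=g g h g $  — expand H → N
step 3: stack=$ N  input=g g h g $  — expand N → g g h
step 4: stack=$ h g g  input=g g h g $  — match g
step 5: stack=$ h g  input=g h g $  — match g
step 6: stack=$ h  input=h g $  — match h
step 7: stack=$  input=g $  — error: stack empty but input remains

g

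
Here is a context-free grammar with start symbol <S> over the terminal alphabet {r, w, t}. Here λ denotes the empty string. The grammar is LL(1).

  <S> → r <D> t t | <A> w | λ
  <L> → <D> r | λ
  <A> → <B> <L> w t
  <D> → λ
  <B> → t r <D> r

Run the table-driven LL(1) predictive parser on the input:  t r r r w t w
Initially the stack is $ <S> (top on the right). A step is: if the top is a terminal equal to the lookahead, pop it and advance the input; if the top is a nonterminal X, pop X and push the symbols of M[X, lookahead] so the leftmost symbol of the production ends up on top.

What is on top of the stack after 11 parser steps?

      Stack                  Input            Action
   1  $ <S>                  t r r r w t w $  expand <S> → <A> w
   2  $ w <A>                t r r r w t w $  expand <A> → <B> <L> w t
   3  $ w t w <L> <B>        t r r r w t w $  expand <B> → t r <D> r
   4  $ w t w <L> r <D> r t  t r r r w t w $  match t
   5  $ w t w <L> r <D> r    r r r w t w $    match r
   6  $ w t w <L> r <D>      r r w t w $      expand <D> → λ
   7  $ w t w <L> r          r r w t w $      match r
   8  $ w t w <L>            r w t w $        expand <L> → <D> r
   9  $ w t w r <D>          r w t w $        expand <D> → λ
  10  $ w t w r              r w t w $        match r
  11  $ w t w                w t w $          match w
Stack after step 11: $ w t (top = t).

t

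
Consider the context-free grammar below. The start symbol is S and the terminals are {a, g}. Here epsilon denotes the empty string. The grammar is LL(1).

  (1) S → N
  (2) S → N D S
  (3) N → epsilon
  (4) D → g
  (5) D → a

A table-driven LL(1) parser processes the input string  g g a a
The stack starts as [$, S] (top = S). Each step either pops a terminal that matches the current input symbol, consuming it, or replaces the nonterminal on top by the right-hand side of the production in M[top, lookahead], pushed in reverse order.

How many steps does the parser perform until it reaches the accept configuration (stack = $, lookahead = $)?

18

      Stack    Input      Action
   1  $ S      g g a a $  expand S → N D S
   2  $ S D N  g g a a $  expand N → epsilon
   3  $ S D    g g a a $  expand D → g
   4  $ S g    g g a a $  match g
   5  $ S      g a a $    expand S → N D S
   6  $ S D N  g a a $    expand N → epsilon
   7  $ S D    g a a $    expand D → g
   8  $ S g    g a a $    match g
   9  $ S      a a $      expand S → N D S
  10  $ S D N  a a $      expand N → epsilon
  11  $ S D    a a $      expand D → a
  12  $ S a    a a $      match a
  13  $ S      a $        expand S → N D S
  14  $ S D N  a $        expand N → epsilon
  15  $ S D    a $        expand D → a
  16  $ S a    a $        match a
  17  $ S      $          expand S → N
  18  $ N      $          expand N → epsilon
Accept reached after 18 steps.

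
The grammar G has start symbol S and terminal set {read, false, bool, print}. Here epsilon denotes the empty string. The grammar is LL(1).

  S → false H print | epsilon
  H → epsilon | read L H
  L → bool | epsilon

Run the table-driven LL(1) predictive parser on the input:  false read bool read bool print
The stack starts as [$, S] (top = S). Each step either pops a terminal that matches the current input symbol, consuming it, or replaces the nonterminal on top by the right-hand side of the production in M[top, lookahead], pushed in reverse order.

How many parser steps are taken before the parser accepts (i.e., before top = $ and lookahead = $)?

step 1: stack=$ S  input=false read bool read bool print $  — expand S → false H print
step 2: stack=$ print H false  input=false read bool read bool print $  — match false
step 3: stack=$ print H  input=read bool read bool print $  — expand H → read L H
step 4: stack=$ print H L read  input=read bool read bool print $  — match read
step 5: stack=$ print H L  input=bool read bool print $  — expand L → bool
step 6: stack=$ print H bool  input=bool read bool print $  — match bool
step 7: stack=$ print H  input=read bool print $  — expand H → read L H
step 8: stack=$ print H L read  input=read bool print $  — match read
step 9: stack=$ print H L  input=bool print $  — expand L → bool
step 10: stack=$ print H bool  input=bool print $  — match bool
step 11: stack=$ print H  input=print $  — expand H → epsilon
step 12: stack=$ print  input=print $  — match print
Accept reached after 12 steps.

12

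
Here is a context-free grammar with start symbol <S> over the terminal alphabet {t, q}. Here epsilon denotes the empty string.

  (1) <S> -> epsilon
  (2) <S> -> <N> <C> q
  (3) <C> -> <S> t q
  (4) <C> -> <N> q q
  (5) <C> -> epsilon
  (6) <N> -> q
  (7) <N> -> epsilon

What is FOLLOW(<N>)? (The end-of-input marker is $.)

FIRST(<N>): from <N>->q we get {q}; from <N>->epsilon we get {epsilon}. So FIRST(<N>) = {epsilon, q}.
FIRST(<S>): from <S>->epsilon we get {epsilon}; from <S>-><N> <C> q we get {q, t}. So FIRST(<S>) = {epsilon, q, t}.
FIRST(<C>): from <C>-><S> t q we get {q, t}; from <C>-><N> q q we get {q}; from <C>->epsilon we get {epsilon}. So FIRST(<C>) = {epsilon, q, t}.
FOLLOW(<S>) includes $ since <S> is the start symbol.
FOLLOW(<S>): in <C>-><S> t q, <S> is followed by t q with FIRST {t}. Thus FOLLOW(<S>) = {$, t}.
FOLLOW(<C>): in <S>-><N> <C> q, <C> is followed by q with FIRST {q}. Thus FOLLOW(<C>) = {q}.
FOLLOW(<N>): in <S>-><N> <C> q, <N> is followed by <C> q with FIRST {q, t}; in <C>-><N> q q, <N> is followed by q q with FIRST {q}. Thus FOLLOW(<N>) = {q, t}.

{q, t}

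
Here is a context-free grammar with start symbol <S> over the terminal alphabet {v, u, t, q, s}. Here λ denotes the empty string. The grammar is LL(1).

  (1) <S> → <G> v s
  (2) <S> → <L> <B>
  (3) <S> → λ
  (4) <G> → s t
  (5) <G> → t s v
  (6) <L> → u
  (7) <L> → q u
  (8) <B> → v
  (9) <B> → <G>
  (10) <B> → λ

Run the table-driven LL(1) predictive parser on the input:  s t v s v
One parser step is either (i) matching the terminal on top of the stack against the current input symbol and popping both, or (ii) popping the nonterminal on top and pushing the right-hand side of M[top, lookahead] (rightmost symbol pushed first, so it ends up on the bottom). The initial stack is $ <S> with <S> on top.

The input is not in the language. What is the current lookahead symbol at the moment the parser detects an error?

v

     Stack      Input        Action
  1  $ <S>      s t v s v $  expand <S> → <G> v s
  2  $ s v <G>  s t v s v $  expand <G> → s t
  3  $ s v t s  s t v s v $  match s
  4  $ s v t    t v s v $    match t
  5  $ s v      v s v $      match v
  6  $ s        s v $        match s
  7  $          v $          error: stack empty but input remains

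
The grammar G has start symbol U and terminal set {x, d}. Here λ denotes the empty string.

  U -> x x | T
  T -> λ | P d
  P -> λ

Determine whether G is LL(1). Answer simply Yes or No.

FIRST(U) = {λ, d, x}
FIRST(T) = {λ, d}
FIRST(P) = {λ}
FOLLOW(U) = {$}
FOLLOW(T) = {$}
FOLLOW(P) = {d}
Each cell of M receives at most one production.

Yes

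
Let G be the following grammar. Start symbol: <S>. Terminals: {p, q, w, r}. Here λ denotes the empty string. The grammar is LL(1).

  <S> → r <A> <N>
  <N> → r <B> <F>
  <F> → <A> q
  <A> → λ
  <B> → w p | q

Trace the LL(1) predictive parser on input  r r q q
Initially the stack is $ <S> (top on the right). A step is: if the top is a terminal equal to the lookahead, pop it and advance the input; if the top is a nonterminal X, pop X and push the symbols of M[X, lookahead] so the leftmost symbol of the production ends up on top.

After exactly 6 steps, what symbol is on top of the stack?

     Stack        Input      Action
  1  $ <S>        r r q q $  expand <S> → r <A> <N>
  2  $ <N> <A> r  r r q q $  match r
  3  $ <N> <A>    r q q $    expand <A> → λ
  4  $ <N>        r q q $    expand <N> → r <B> <F>
  5  $ <F> <B> r  r q q $    match r
  6  $ <F> <B>    q q $      expand <B> → q
Stack after step 6: $ <F> q (top = q).

q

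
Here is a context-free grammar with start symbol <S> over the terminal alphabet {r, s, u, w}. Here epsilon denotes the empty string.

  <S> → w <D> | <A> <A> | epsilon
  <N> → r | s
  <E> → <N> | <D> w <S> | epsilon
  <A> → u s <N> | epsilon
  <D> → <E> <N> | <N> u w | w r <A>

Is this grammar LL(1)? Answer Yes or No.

No

FIRST(<S>) = {epsilon, u, w}
FIRST(<N>) = {r, s}
FIRST(<E>) = {epsilon, r, s, w}
FIRST(<A>) = {epsilon, u}
FIRST(<D>) = {r, s, w}
FOLLOW(<S>) = {$, r, s}
FOLLOW(<N>) = {$, r, s, u, w}
FOLLOW(<E>) = {r, s}
FOLLOW(<A>) = {$, r, s, u, w}
FOLLOW(<D>) = {$, r, s, w}
Cell M[<A>, u] receives both <A> → u s <N> and <A> → epsilon — the grammar is not LL(1).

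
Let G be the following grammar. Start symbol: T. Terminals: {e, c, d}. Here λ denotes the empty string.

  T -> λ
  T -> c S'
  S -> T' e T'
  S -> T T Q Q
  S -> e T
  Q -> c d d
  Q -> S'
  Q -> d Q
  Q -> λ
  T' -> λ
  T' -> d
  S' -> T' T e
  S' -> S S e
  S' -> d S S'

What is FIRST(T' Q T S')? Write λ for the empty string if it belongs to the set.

FIRST(T) = {λ, c}
FIRST(T') = {λ, d}
FIRST(S) = {λ, c, d, e}  (via T' e T', T T Q Q)
FIRST(S') = {c, d, e}  (via T' T e, S S e)
FIRST(Q) = {λ, c, d, e}  (via S')
FIRST(T' Q T S'): take FIRST of each symbol in turn, carrying on past any symbol whose FIRST contains λ; result {c, d, e}.

{c, d, e}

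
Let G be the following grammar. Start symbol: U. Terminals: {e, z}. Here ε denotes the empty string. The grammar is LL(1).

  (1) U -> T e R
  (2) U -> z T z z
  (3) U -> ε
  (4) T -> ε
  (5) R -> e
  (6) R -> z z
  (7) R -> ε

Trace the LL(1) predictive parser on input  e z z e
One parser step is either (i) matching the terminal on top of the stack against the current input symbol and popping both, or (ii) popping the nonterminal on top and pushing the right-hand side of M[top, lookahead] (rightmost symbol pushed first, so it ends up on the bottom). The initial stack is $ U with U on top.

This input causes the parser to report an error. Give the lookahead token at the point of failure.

e

     Stack    Input      Action
  1  $ U      e z z e $  expand U -> T e R
  2  $ R e T  e z z e $  expand T -> ε
  3  $ R e    e z z e $  match e
  4  $ R      z z e $    expand R -> z z
  5  $ z z    z z e $    match z
  6  $ z      z e $      match z
  7  $        e $        error: stack empty but input remains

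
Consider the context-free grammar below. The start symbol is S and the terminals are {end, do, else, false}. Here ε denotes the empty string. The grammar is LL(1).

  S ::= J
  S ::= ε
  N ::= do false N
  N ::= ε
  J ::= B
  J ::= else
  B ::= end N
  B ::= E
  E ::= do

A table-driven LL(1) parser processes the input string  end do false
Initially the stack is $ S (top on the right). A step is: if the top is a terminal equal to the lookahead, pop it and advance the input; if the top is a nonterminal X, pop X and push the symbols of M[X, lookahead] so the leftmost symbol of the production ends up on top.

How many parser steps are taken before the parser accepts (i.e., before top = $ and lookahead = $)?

8

     Stack         Input           Action
  1  $ S           end do false $  expand S ::= J
  2  $ J           end do false $  expand J ::= B
  3  $ B           end do false $  expand B ::= end N
  4  $ N end       end do false $  match end
  5  $ N           do false $      expand N ::= do false N
  6  $ N false do  do false $      match do
  7  $ N false     false $         match false
  8  $ N           $               expand N ::= ε
Accept reached after 8 steps.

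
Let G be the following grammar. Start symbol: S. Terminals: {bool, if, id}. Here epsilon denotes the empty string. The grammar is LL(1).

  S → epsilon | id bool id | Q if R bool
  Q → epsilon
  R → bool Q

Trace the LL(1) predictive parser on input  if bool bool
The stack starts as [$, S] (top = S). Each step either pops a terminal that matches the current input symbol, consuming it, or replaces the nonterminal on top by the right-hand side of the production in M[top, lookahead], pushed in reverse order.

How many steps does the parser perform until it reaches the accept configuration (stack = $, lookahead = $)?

step 1: stack=$ S  input=if bool bool $  — expand S → Q if R bool
step 2: stack=$ bool R if Q  input=if bool bool $  — expand Q → epsilon
step 3: stack=$ bool R if  input=if bool bool $  — match if
step 4: stack=$ bool R  input=bool bool $  — expand R → bool Q
step 5: stack=$ bool Q bool  input=bool bool $  — match bool
step 6: stack=$ bool Q  input=bool $  — expand Q → epsilon
step 7: stack=$ bool  input=bool $  — match bool
Accept reached after 7 steps.

7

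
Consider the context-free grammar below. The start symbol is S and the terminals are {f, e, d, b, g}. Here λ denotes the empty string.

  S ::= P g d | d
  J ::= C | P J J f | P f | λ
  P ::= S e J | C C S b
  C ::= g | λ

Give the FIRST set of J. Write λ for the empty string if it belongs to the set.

FIRST(C): from C::=g we get {g}; from C::=λ we get {λ}. So FIRST(C) = {λ, g}.
FIRST(S): from S::=P g d we get {d, g}; from S::=d we get {d}. So FIRST(S) = {d, g}.
FIRST(P): from P::=S e J we get {d, g}; from P::=C C S b we get {d, g}. So FIRST(P) = {d, g}.
FIRST(J): from J::=C we get {λ, g}; from J::=P J J f we get {d, g}; from J::=P f we get {d, g}; from J::=λ we get {λ}. So FIRST(J) = {λ, d, g}.

{λ, d, g}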